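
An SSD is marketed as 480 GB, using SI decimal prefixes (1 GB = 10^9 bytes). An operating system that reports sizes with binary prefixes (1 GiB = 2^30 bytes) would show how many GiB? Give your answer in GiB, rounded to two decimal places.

480 GB = 480 × 10^9 bytes = 480,000,000,000 bytes
1 GiB = 2^30 bytes = 1,073,741,824 bytes
480,000,000,000 / 1,073,741,824 = 447.03 GiB

447.03 GiB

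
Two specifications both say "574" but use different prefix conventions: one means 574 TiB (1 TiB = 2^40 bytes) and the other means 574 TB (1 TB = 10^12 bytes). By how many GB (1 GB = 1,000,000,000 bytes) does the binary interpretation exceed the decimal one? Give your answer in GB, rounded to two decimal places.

57,119.67 GB

574 TiB = 574 × 1,099,511,627,776 = 631,119,674,343,424 bytes
574 TB = 574 × 1,000,000,000,000 = 574,000,000,000,000 bytes
difference = 57,119,674,343,424 bytes
57,119,674,343,424 / 1,000,000,000 = 57,119.67 GB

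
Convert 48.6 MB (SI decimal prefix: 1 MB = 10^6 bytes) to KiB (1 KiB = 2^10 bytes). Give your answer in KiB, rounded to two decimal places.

48.6 MB × 1,000,000 bytes/MB = 48,600,000 bytes
1 KiB = 2^10 bytes = 1,024 bytes
48,600,000 / 1,024 = 47,460.94 KiB

47,460.94 KiB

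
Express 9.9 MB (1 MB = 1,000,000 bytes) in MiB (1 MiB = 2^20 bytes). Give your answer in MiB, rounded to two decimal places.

9.44 MiB

9.9 MB = 9.9 × 10^6 bytes = 9,900,000 bytes
1 MiB = 1,048,576 bytes
9,900,000 / 1,048,576 = 9.44 MiB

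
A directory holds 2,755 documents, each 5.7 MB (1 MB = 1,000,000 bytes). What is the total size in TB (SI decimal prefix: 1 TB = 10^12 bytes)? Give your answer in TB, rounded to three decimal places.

Total = 2,755 × 5.7 MB = 15703.5 MB
= 15703.5 × 1,000,000 bytes = 15,703,500,000 bytes
1 TB = 1,000,000,000,000 bytes
15,703,500,000 / 1,000,000,000,000 = 0.016 TB

0.016 TB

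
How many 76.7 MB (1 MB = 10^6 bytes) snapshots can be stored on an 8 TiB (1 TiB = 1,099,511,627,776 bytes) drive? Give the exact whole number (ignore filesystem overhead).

Capacity: 8 TiB = 8,796,093,022,208 bytes
Per item: 76.7 MB = 76,700,000 bytes
⌊8,796,093,022,208 / 76,700,000⌋ = 114,681

114,681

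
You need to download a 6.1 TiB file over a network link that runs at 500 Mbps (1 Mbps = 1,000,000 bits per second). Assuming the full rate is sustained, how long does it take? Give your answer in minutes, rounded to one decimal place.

1,788.5 minutes

6.1 TiB = 6,707,020,929,433.6 bytes = 53,656,167,435,468.8 bits
500 Mbps = 500,000,000 bits/s
time = 53,656,167,435,468.8 / 500,000,000 = 107,312.33 s
107,312.33 s / 60 = 1,788.5 minutes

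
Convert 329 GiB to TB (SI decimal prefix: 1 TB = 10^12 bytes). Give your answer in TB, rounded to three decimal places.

0.353 TB

329 GiB × 1,073,741,824 bytes/GiB = 353,261,060,096 bytes
1 TB = 10^12 bytes = 1,000,000,000,000 bytes
353,261,060,096 / 1,000,000,000,000 = 0.353 TB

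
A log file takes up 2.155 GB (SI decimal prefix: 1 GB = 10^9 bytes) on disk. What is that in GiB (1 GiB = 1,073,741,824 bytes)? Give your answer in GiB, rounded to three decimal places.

2.155 GB = 2.155 × 10^9 bytes = 2,155,000,000 bytes
1 GiB = 1,073,741,824 bytes
2,155,000,000 / 1,073,741,824 = 2.007 GiB

2.007 GiB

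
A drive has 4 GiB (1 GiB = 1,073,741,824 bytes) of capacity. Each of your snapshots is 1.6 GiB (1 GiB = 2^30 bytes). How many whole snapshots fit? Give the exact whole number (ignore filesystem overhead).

Capacity: 4 GiB = 4,294,967,296 bytes
Per item: 1.6 GiB = 1,717,986,918.4 bytes
⌊4,294,967,296 / 1,717,986,918.4⌋ = 2

2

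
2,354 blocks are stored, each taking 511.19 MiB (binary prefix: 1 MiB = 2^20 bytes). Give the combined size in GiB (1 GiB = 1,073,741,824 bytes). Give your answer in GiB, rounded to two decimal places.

1,175.14 GiB

Total = 2,354 × 511.19 MiB = 1203341.26 MiB
= 1203341.26 × 1,048,576 bytes = 1,261,794,765,045.76 bytes
1 GiB = 1,073,741,824 bytes
1,261,794,765,045.76 / 1,073,741,824 = 1,175.14 GiB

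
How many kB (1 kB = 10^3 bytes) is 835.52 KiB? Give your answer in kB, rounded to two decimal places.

835.52 KiB × 1,024 bytes/KiB = 855,572.48 bytes
1 kB = 10^3 bytes = 1,000 bytes
855,572.48 / 1,000 = 855.57 kB

855.57 kB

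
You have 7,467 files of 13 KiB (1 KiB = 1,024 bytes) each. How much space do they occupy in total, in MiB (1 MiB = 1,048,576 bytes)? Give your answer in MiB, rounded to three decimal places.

94.796 MiB

Total = 7,467 × 13 KiB = 97,071 KiB
= 97,071 × 1,024 bytes = 99,400,704 bytes
1 MiB = 1,048,576 bytes
99,400,704 / 1,048,576 = 94.796 MiB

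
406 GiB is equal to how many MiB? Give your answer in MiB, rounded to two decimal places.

406 GiB = 406 × 2^30 bytes = 435,939,180,544 bytes
1 MiB = 2^20 bytes = 1,048,576 bytes
435,939,180,544 / 1,048,576 = 415,744.00 MiB

415,744.00 MiB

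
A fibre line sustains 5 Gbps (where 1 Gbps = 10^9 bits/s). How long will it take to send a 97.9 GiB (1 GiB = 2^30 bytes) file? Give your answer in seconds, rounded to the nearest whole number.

168 seconds

97.9 GiB = 105,119,324,569.6 bytes = 840,954,596,556.8 bits
5 Gbps = 5,000,000,000 bits/s
time = 840,954,596,556.8 / 5,000,000,000 = 168 s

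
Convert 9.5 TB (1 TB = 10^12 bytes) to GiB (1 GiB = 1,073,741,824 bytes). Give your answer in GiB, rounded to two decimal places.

9.5 TB = 9.5 × 10^12 bytes = 9,500,000,000,000 bytes
1 GiB = 1,073,741,824 bytes
9,500,000,000,000 / 1,073,741,824 = 8,847.56 GiB

8,847.56 GiB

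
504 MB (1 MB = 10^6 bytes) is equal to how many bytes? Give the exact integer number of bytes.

504 × 1,000,000 = 504,000,000 bytes  (1 MB = 10^6 bytes)

504,000,000 bytes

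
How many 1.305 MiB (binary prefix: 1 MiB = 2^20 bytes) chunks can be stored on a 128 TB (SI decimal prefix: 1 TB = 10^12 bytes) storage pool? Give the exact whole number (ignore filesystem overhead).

Capacity: 128 TB = 128,000,000,000,000 bytes
Per item: 1.305 MiB = 1,368,391.68 bytes
⌊128,000,000,000,000 / 1,368,391.68⌋ = 93,540,469

93,540,469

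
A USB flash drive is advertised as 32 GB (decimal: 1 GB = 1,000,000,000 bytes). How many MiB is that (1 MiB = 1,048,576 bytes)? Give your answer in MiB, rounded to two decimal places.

32 GB = 32 × 10^9 bytes = 32,000,000,000 bytes
1 MiB = 2^20 bytes = 1,048,576 bytes
32,000,000,000 / 1,048,576 = 30,517.58 MiB

30,517.58 MiB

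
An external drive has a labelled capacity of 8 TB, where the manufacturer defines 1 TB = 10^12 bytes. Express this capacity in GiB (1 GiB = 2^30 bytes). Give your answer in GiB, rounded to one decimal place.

8 TB × 1,000,000,000,000 bytes/TB = 8,000,000,000,000 bytes
1 GiB = 2^30 bytes = 1,073,741,824 bytes
8,000,000,000,000 / 1,073,741,824 = 7,450.6 GiB

7,450.6 GiB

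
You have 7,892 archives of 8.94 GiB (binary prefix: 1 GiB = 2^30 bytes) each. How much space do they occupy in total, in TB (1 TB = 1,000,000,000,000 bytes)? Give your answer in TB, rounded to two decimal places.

Total = 7,892 × 8.94 GiB = 70554.48 GiB
= 70554.48 × 1,073,741,824 bytes = 75,757,296,046,571.52 bytes
1 TB = 1,000,000,000,000 bytes
75,757,296,046,571.52 / 1,000,000,000,000 = 75.76 TB

75.76 TB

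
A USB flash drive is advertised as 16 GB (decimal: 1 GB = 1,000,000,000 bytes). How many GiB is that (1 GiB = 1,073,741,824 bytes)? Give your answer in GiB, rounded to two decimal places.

14.90 GiB

16 GB = 16 × 10^9 bytes = 16,000,000,000 bytes
1 GiB = 1,073,741,824 bytes
16,000,000,000 / 1,073,741,824 = 14.90 GiB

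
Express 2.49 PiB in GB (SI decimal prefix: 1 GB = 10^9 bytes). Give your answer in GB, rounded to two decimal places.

2,803,490.77 GB

2.49 PiB × 1,125,899,906,842,624 bytes/PiB = 2,803,490,768,038,133.76 bytes
1 GB = 10^9 bytes = 1,000,000,000 bytes
2,803,490,768,038,133.76 / 1,000,000,000 = 2,803,490.77 GB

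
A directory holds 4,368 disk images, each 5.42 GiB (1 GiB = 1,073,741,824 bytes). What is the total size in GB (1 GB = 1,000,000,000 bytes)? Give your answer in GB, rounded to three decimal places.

25,420.365 GB

Total = 4,368 × 5.42 GiB = 23674.56 GiB
= 23674.56 × 1,073,741,824 bytes = 25,420,365,236,797.44 bytes
1 GB = 1,000,000,000 bytes
25,420,365,236,797.44 / 1,000,000,000 = 25,420.365 GB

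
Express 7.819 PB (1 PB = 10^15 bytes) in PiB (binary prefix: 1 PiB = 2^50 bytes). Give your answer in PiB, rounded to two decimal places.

6.94 PiB

7.819 PB × 1,000,000,000,000,000 bytes/PB = 7,819,000,000,000,000 bytes
1 PiB = 1,125,899,906,842,624 bytes
7,819,000,000,000,000 / 1,125,899,906,842,624 = 6.94 PiB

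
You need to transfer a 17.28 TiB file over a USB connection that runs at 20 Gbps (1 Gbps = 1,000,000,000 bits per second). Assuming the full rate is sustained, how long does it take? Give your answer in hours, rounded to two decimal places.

17.28 TiB = 18,999,560,927,969.28 bytes = 151,996,487,423,754.24 bits
20 Gbps = 20,000,000,000 bits/s
time = 151,996,487,423,754.24 / 20,000,000,000 = 7,599.8244 s
7,599.8244 s / 3600 = 2.11 hours

2.11 hours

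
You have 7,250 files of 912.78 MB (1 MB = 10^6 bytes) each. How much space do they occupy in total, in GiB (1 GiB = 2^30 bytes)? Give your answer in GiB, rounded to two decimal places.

6,163.17 GiB

Total = 7,250 × 912.78 MB = 6,617,655 MB
= 6,617,655 × 1,000,000 bytes = 6,617,655,000,000 bytes
1 GiB = 1,073,741,824 bytes
6,617,655,000,000 / 1,073,741,824 = 6,163.17 GiB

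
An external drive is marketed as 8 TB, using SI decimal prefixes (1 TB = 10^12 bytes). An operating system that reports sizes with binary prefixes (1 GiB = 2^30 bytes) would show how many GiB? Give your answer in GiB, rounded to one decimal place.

7,450.6 GiB

8 TB = 8 × 10^12 bytes = 8,000,000,000,000 bytes
1 GiB = 1,073,741,824 bytes
8,000,000,000,000 / 1,073,741,824 = 7,450.6 GiB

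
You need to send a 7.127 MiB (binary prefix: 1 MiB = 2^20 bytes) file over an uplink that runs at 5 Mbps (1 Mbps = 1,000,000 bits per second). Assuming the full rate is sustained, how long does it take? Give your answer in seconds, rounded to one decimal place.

7.127 MiB = 7,473,201.152 bytes = 59,785,609.216 bits
5 Mbps = 5,000,000 bits/s
time = 59,785,609.216 / 5,000,000 = 12.0 s

12.0 seconds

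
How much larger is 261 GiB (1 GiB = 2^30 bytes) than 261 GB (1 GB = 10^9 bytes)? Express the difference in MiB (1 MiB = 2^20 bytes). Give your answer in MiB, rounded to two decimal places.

18,355.00 MiB

261 GiB = 261 × 1,073,741,824 = 280,246,616,064 bytes
261 GB = 261 × 1,000,000,000 = 261,000,000,000 bytes
difference = 19,246,616,064 bytes
19,246,616,064 / 1,048,576 = 18,355.00 MiB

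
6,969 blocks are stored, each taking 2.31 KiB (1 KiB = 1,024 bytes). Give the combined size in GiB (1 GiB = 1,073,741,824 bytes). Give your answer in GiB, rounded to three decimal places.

0.015 GiB

Total = 6,969 × 2.31 KiB = 16098.39 KiB
= 16098.39 × 1,024 bytes = 16,484,751.36 bytes
1 GiB = 1,073,741,824 bytes
16,484,751.36 / 1,073,741,824 = 0.015 GiB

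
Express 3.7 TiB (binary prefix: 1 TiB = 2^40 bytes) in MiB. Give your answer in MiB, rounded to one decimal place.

3.7 TiB = 3.7 × 2^40 bytes = 4,068,193,022,771.2 bytes
1 MiB = 1,048,576 bytes
4,068,193,022,771.2 / 1,048,576 = 3,879,731.2 MiB

3,879,731.2 MiB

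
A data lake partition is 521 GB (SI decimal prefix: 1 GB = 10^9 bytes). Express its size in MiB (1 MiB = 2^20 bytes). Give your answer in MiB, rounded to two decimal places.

521 GB × 1,000,000,000 bytes/GB = 521,000,000,000 bytes
1 MiB = 2^20 bytes = 1,048,576 bytes
521,000,000,000 / 1,048,576 = 496,864.32 MiB

496,864.32 MiB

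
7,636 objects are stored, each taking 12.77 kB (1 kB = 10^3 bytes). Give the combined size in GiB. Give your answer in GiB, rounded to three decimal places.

0.091 GiB

Total = 7,636 × 12.77 kB = 97511.72 kB
= 97511.72 × 1,000 bytes = 97,511,720 bytes
1 GiB = 1,073,741,824 bytes
97,511,720 / 1,073,741,824 = 0.091 GiB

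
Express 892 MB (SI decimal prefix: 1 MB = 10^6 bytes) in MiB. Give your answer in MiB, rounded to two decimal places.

892 MB × 1,000,000 bytes/MB = 892,000,000 bytes
1 MiB = 2^20 bytes = 1,048,576 bytes
892,000,000 / 1,048,576 = 850.68 MiB

850.68 MiB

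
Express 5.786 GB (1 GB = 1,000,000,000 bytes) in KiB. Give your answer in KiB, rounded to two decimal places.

5,650,390.63 KiB

5.786 GB = 5.786 × 10^9 bytes = 5,786,000,000 bytes
1 KiB = 2^10 bytes = 1,024 bytes
5,786,000,000 / 1,024 = 5,650,390.63 KiB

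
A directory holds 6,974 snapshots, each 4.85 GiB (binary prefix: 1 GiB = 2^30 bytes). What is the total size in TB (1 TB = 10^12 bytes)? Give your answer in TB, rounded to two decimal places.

36.32 TB

Total = 6,974 × 4.85 GiB = 33823.9 GiB
= 33823.9 × 1,073,741,824 bytes = 36,318,136,080,793.6 bytes
1 TB = 1,000,000,000,000 bytes
36,318,136,080,793.6 / 1,000,000,000,000 = 36.32 TB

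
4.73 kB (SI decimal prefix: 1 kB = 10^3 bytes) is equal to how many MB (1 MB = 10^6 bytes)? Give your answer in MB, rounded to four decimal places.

0.0047 MB

4.73 kB = 4.73 × 10^3 bytes = 4,730 bytes
1 MB = 10^6 bytes = 1,000,000 bytes
4,730 / 1,000,000 = 0.0047 MB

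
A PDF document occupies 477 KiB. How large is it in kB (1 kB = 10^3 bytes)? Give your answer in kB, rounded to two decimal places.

477 KiB = 477 × 2^10 bytes = 488,448 bytes
1 kB = 10^3 bytes = 1,000 bytes
488,448 / 1,000 = 488.45 kB

488.45 kB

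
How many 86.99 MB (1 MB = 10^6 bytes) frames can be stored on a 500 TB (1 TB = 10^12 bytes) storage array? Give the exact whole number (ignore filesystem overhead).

5,747,787

Capacity: 500 TB = 500,000,000,000,000 bytes
Per item: 86.99 MB = 86,990,000 bytes
⌊500,000,000,000,000 / 86,990,000⌋ = 5,747,787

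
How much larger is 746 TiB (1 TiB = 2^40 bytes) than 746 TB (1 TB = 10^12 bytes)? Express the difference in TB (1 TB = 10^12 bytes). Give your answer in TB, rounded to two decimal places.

74.24 TB

746 TiB = 746 × 1,099,511,627,776 = 820,235,674,320,896 bytes
746 TB = 746 × 1,000,000,000,000 = 746,000,000,000,000 bytes
difference = 74,235,674,320,896 bytes
74,235,674,320,896 / 1,000,000,000,000 = 74.24 TB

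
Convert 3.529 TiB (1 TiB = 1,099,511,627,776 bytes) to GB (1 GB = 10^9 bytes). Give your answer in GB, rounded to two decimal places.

3,880.18 GB

3.529 TiB × 1,099,511,627,776 bytes/TiB = 3,880,176,534,421.504 bytes
1 GB = 10^9 bytes = 1,000,000,000 bytes
3,880,176,534,421.504 / 1,000,000,000 = 3,880.18 GB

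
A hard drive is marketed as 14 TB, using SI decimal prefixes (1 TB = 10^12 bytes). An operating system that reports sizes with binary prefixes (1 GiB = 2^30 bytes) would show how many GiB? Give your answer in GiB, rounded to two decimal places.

14 TB × 1,000,000,000,000 bytes/TB = 14,000,000,000,000 bytes
1 GiB = 1,073,741,824 bytes
14,000,000,000,000 / 1,073,741,824 = 13,038.52 GiB

13,038.52 GiB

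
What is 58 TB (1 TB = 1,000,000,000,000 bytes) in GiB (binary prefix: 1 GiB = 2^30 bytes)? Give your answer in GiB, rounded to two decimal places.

58 TB × 1,000,000,000,000 bytes/TB = 58,000,000,000,000 bytes
1 GiB = 1,073,741,824 bytes
58,000,000,000,000 / 1,073,741,824 = 54,016.71 GiB

54,016.71 GiB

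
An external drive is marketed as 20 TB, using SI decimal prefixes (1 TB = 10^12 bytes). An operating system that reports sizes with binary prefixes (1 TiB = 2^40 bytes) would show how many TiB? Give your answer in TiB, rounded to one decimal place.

18.2 TiB

20 TB × 1,000,000,000,000 bytes/TB = 20,000,000,000,000 bytes
1 TiB = 1,099,511,627,776 bytes
20,000,000,000,000 / 1,099,511,627,776 = 18.2 TiB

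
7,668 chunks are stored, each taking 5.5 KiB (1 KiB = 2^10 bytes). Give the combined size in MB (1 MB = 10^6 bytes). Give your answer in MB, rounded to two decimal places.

Total = 7,668 × 5.5 KiB = 42,174 KiB
= 42,174 × 1,024 bytes = 43,186,176 bytes
1 MB = 1,000,000 bytes
43,186,176 / 1,000,000 = 43.19 MB

43.19 MB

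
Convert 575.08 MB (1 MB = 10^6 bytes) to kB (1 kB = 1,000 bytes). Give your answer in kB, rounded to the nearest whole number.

575.08 MB = 575.08 × 10^6 bytes = 575,080,000 bytes
1 kB = 10^3 bytes = 1,000 bytes
575,080,000 / 1,000 = 575,080 kB

575,080 kB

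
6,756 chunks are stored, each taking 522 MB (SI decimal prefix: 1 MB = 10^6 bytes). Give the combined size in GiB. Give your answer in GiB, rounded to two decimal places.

Total = 6,756 × 522 MB = 3,526,632 MB
= 3,526,632 × 1,000,000 bytes = 3,526,632,000,000 bytes
1 GiB = 1,073,741,824 bytes
3,526,632,000,000 / 1,073,741,824 = 3,284.43 GiB

3,284.43 GiB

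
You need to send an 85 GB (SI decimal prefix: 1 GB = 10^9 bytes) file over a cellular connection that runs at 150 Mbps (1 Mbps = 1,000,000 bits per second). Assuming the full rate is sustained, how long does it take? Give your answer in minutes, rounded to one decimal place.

75.6 minutes

85 GB = 85,000,000,000 bytes = 680,000,000,000 bits
150 Mbps = 150,000,000 bits/s
time = 680,000,000,000 / 150,000,000 = 4,533.33 s
4,533.33 s / 60 = 75.6 minutes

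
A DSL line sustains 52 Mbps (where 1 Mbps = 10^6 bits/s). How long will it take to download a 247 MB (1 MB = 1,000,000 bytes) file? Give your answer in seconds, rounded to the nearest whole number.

247 MB = 247,000,000 bytes = 1,976,000,000 bits
52 Mbps = 52,000,000 bits/s
time = 1,976,000,000 / 52,000,000 = 38 s

38 seconds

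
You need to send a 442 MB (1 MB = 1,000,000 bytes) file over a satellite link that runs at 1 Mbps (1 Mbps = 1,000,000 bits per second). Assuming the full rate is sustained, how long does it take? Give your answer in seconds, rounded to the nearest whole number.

442 MB = 442,000,000 bytes = 3,536,000,000 bits
1 Mbps = 1,000,000 bits/s
time = 3,536,000,000 / 1,000,000 = 3,536 s

3,536 seconds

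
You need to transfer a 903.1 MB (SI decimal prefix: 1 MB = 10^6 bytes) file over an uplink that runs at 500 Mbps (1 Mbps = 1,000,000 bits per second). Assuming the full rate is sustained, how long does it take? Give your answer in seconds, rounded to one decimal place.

14.4 seconds

903.1 MB = 903,100,000 bytes = 7,224,800,000 bits
500 Mbps = 500,000,000 bits/s
time = 7,224,800,000 / 500,000,000 = 14.4 s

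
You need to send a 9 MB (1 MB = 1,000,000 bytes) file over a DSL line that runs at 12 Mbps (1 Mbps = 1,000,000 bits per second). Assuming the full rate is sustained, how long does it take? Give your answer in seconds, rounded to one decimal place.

6.0 seconds

9 MB = 9,000,000 bytes = 72,000,000 bits
12 Mbps = 12,000,000 bits/s
time = 72,000,000 / 12,000,000 = 6.0 s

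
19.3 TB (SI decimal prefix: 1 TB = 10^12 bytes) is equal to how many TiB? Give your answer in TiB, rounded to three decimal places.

17.553 TiB

19.3 TB × 1,000,000,000,000 bytes/TB = 19,300,000,000,000 bytes
1 TiB = 2^40 bytes = 1,099,511,627,776 bytes
19,300,000,000,000 / 1,099,511,627,776 = 17.553 TiB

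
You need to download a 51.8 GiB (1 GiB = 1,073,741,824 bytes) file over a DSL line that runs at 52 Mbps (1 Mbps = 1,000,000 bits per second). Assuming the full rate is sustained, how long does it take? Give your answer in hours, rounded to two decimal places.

2.38 hours

51.8 GiB = 55,619,826,483.2 bytes = 444,958,611,865.6 bits
52 Mbps = 52,000,000 bits/s
time = 444,958,611,865.6 / 52,000,000 = 8,556.8964 s
8,556.8964 s / 3600 = 2.38 hours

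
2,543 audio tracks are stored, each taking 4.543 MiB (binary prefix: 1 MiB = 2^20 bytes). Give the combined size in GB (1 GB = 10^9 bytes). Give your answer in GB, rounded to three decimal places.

Total = 2,543 × 4.543 MiB = 11552.849 MiB
= 11552.849 × 1,048,576 bytes = 12,114,040,193.024 bytes
1 GB = 1,000,000,000 bytes
12,114,040,193.024 / 1,000,000,000 = 12.114 GB

12.114 GB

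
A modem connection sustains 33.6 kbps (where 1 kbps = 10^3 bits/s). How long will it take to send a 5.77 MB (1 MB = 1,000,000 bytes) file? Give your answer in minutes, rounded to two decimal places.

5.77 MB = 5,770,000 bytes = 46,160,000 bits
33.6 kbps = 33,600 bits/s
time = 46,160,000 / 33,600 = 1,373.810 s
1,373.810 s / 60 = 22.90 minutes

22.90 minutes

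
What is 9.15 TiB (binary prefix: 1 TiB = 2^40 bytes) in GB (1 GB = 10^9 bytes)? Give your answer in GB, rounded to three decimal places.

10,060.531 GB

9.15 TiB × 1,099,511,627,776 bytes/TiB = 10,060,531,394,150.4 bytes
1 GB = 10^9 bytes = 1,000,000,000 bytes
10,060,531,394,150.4 / 1,000,000,000 = 10,060.531 GB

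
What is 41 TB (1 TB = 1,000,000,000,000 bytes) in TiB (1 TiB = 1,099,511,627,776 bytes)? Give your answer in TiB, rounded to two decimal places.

41 TB = 41 × 10^12 bytes = 41,000,000,000,000 bytes
1 TiB = 1,099,511,627,776 bytes
41,000,000,000,000 / 1,099,511,627,776 = 37.29 TiB

37.29 TiB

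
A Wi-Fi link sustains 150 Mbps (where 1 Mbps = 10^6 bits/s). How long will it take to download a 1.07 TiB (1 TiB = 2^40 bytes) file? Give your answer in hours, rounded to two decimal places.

1.07 TiB = 1,176,477,441,720.32 bytes = 9,411,819,533,762.56 bits
150 Mbps = 150,000,000 bits/s
time = 9,411,819,533,762.56 / 150,000,000 = 62,745.4636 s
62,745.4636 s / 3600 = 17.43 hours

17.43 hours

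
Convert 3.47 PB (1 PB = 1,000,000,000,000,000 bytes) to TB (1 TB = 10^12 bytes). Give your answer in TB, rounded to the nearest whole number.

3,470 TB

3.47 PB × 1,000,000,000,000,000 bytes/PB = 3,470,000,000,000,000 bytes
1 TB = 1,000,000,000,000 bytes
3,470,000,000,000,000 / 1,000,000,000,000 = 3,470 TB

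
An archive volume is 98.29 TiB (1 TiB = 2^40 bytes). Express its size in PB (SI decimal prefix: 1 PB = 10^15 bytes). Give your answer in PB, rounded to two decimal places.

98.29 TiB = 98.29 × 2^40 bytes = 108,070,997,894,103.04 bytes
1 PB = 10^15 bytes = 1,000,000,000,000,000 bytes
108,070,997,894,103.04 / 1,000,000,000,000,000 = 0.11 PB

0.11 PB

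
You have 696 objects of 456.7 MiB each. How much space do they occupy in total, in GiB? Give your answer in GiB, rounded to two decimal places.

Total = 696 × 456.7 MiB = 317863.2 MiB
= 317863.2 × 1,048,576 bytes = 333,303,722,803.2 bytes
1 GiB = 1,073,741,824 bytes
333,303,722,803.2 / 1,073,741,824 = 310.41 GiB

310.41 GiB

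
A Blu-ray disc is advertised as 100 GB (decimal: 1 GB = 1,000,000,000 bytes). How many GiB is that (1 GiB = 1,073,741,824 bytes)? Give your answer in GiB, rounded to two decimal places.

100 GB = 100 × 10^9 bytes = 100,000,000,000 bytes
1 GiB = 2^30 bytes = 1,073,741,824 bytes
100,000,000,000 / 1,073,741,824 = 93.13 GiB

93.13 GiB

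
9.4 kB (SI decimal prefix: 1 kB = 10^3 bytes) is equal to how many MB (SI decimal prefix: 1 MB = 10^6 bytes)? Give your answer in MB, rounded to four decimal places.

9.4 kB = 9.4 × 10^3 bytes = 9,400 bytes
1 MB = 10^6 bytes = 1,000,000 bytes
9,400 / 1,000,000 = 0.0094 MB

0.0094 MB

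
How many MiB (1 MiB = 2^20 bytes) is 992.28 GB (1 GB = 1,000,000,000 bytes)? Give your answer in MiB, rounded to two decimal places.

946,311.95 MiB

992.28 GB = 992.28 × 10^9 bytes = 992,280,000,000 bytes
1 MiB = 1,048,576 bytes
992,280,000,000 / 1,048,576 = 946,311.95 MiB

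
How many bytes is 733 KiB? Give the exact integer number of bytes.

733 × 1,024 = 750,592 bytes

750,592 bytes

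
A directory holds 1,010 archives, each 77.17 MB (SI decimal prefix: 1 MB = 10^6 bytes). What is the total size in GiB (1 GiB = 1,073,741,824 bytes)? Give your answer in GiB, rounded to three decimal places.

Total = 1,010 × 77.17 MB = 77941.7 MB
= 77941.7 × 1,000,000 bytes = 77,941,700,000 bytes
1 GiB = 1,073,741,824 bytes
77,941,700,000 / 1,073,741,824 = 72.589 GiB

72.589 GiB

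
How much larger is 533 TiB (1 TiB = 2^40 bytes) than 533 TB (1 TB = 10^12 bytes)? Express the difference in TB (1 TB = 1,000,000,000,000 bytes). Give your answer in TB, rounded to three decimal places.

533 TiB = 533 × 1,099,511,627,776 = 586,039,697,604,608 bytes
533 TB = 533 × 1,000,000,000,000 = 533,000,000,000,000 bytes
difference = 53,039,697,604,608 bytes
53,039,697,604,608 / 1,000,000,000,000 = 53.040 TB

53.040 TB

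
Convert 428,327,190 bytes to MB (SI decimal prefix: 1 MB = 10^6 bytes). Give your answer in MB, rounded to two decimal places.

428.33 MB

428,327,190 bytes given.
1 MB = 1,000,000 bytes
428,327,190 / 1,000,000 = 428.33 MB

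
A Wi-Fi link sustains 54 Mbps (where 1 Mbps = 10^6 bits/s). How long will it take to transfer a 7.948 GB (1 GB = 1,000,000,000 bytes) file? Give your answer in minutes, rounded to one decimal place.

7.948 GB = 7,948,000,000 bytes = 63,584,000,000 bits
54 Mbps = 54,000,000 bits/s
time = 63,584,000,000 / 54,000,000 = 1,177.48 s
1,177.48 s / 60 = 19.6 minutes

19.6 minutes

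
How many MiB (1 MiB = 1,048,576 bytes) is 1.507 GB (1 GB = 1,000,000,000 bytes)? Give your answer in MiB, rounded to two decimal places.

1,437.19 MiB

1.507 GB × 1,000,000,000 bytes/GB = 1,507,000,000 bytes
1 MiB = 2^20 bytes = 1,048,576 bytes
1,507,000,000 / 1,048,576 = 1,437.19 MiB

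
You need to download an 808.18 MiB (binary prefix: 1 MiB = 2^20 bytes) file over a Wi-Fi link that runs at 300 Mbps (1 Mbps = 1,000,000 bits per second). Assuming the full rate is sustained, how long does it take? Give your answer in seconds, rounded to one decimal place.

22.6 seconds

808.18 MiB = 847,438,151.68 bytes = 6,779,505,213.44 bits
300 Mbps = 300,000,000 bits/s
time = 6,779,505,213.44 / 300,000,000 = 22.6 s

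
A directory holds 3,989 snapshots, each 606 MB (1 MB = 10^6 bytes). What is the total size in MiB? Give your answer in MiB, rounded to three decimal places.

2,305,349.350 MiB

Total = 3,989 × 606 MB = 2,417,334 MB
= 2,417,334 × 1,000,000 bytes = 2,417,334,000,000 bytes
1 MiB = 1,048,576 bytes
2,417,334,000,000 / 1,048,576 = 2,305,349.350 MiB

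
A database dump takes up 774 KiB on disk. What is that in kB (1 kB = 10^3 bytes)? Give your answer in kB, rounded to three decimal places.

774 KiB × 1,024 bytes/KiB = 792,576 bytes
1 kB = 1,000 bytes
792,576 / 1,000 = 792.576 kB

792.576 kB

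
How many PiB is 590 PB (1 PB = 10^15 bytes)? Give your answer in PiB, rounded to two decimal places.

524.03 PiB

590 PB = 590 × 10^15 bytes = 590,000,000,000,000,000 bytes
1 PiB = 2^50 bytes = 1,125,899,906,842,624 bytes
590,000,000,000,000,000 / 1,125,899,906,842,624 = 524.03 PiB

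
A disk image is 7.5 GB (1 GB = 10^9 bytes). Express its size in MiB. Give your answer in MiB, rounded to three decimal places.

7.5 GB = 7.5 × 10^9 bytes = 7,500,000,000 bytes
1 MiB = 2^20 bytes = 1,048,576 bytes
7,500,000,000 / 1,048,576 = 7,152.557 MiB

7,152.557 MiB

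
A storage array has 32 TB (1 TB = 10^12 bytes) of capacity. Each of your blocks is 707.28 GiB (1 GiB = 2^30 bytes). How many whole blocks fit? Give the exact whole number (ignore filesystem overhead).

42

Capacity: 32 TB = 32,000,000,000,000 bytes
Per item: 707.28 GiB = 759,436,117,278.72 bytes
⌊32,000,000,000,000 / 759,436,117,278.72⌋ = 42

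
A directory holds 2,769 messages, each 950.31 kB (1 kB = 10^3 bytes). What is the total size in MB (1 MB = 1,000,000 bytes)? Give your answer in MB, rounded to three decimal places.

2,631.408 MB

Total = 2,769 × 950.31 kB = 2631408.39 kB
= 2631408.39 × 1,000 bytes = 2,631,408,390 bytes
1 MB = 1,000,000 bytes
2,631,408,390 / 1,000,000 = 2,631.408 MB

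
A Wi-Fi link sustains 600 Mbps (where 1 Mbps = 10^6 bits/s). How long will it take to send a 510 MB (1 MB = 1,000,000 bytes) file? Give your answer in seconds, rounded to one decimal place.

6.8 seconds

510 MB = 510,000,000 bytes = 4,080,000,000 bits
600 Mbps = 600,000,000 bits/s
time = 4,080,000,000 / 600,000,000 = 6.8 s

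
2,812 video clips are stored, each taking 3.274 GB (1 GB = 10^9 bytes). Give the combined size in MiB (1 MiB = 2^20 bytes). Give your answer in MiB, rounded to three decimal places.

Total = 2,812 × 3.274 GB = 9206.488 GB
= 9206.488 × 1,000,000,000 bytes = 9,206,488,000,000 bytes
1 MiB = 1,048,576 bytes
9,206,488,000,000 / 1,048,576 = 8,779,991.150 MiB

8,779,991.150 MiB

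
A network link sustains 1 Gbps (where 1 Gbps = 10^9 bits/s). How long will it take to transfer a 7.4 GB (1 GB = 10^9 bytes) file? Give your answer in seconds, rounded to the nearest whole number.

59 seconds

7.4 GB = 7,400,000,000 bytes = 59,200,000,000 bits
1 Gbps = 1,000,000,000 bits/s
time = 59,200,000,000 / 1,000,000,000 = 59 s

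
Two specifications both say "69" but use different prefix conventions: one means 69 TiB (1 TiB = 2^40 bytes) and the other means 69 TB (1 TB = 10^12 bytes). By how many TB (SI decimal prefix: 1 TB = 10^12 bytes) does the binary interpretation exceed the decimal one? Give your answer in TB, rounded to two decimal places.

6.87 TB

69 TiB = 69 × 1,099,511,627,776 = 75,866,302,316,544 bytes
69 TB = 69 × 1,000,000,000,000 = 69,000,000,000,000 bytes
difference = 6,866,302,316,544 bytes
6,866,302,316,544 / 1,000,000,000,000 = 6.87 TB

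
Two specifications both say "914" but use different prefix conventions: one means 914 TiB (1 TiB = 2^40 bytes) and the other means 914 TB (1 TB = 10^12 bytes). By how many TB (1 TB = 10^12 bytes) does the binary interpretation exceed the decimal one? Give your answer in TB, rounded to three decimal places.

90.954 TB

914 TiB = 914 × 1,099,511,627,776 = 1,004,953,627,787,264 bytes
914 TB = 914 × 1,000,000,000,000 = 914,000,000,000,000 bytes
difference = 90,953,627,787,264 bytes
90,953,627,787,264 / 1,000,000,000,000 = 90.954 TB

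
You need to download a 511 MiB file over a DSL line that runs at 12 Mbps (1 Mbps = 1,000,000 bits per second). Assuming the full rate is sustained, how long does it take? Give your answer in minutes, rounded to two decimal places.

511 MiB = 535,822,336 bytes = 4,286,578,688 bits
12 Mbps = 12,000,000 bits/s
time = 4,286,578,688 / 12,000,000 = 357.215 s
357.215 s / 60 = 5.95 minutes

5.95 minutes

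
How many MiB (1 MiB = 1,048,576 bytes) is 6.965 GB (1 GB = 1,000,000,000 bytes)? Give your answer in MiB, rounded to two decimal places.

6.965 GB = 6.965 × 10^9 bytes = 6,965,000,000 bytes
1 MiB = 1,048,576 bytes
6,965,000,000 / 1,048,576 = 6,642.34 MiB

6,642.34 MiB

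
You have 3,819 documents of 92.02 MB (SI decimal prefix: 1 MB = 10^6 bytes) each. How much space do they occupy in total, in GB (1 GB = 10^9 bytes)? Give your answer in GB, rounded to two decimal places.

351.42 GB

Total = 3,819 × 92.02 MB = 351424.38 MB
= 351424.38 × 1,000,000 bytes = 351,424,380,000 bytes
1 GB = 1,000,000,000 bytes
351,424,380,000 / 1,000,000,000 = 351.42 GB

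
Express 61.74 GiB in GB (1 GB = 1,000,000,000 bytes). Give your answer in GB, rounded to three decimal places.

66.293 GB

61.74 GiB × 1,073,741,824 bytes/GiB = 66,292,820,213.76 bytes
1 GB = 1,000,000,000 bytes
66,292,820,213.76 / 1,000,000,000 = 66.293 GB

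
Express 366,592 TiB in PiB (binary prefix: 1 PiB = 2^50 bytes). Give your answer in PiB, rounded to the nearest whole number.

366,592 TiB = 366,592 × 2^40 bytes = 403,072,166,649,659,392 bytes
1 PiB = 1,125,899,906,842,624 bytes
403,072,166,649,659,392 / 1,125,899,906,842,624 = 358 PiB

358 PiB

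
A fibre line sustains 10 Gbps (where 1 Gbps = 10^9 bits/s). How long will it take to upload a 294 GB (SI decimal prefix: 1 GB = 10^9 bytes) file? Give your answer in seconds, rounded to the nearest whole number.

235 seconds

294 GB = 294,000,000,000 bytes = 2,352,000,000,000 bits
10 Gbps = 10,000,000,000 bits/s
time = 2,352,000,000,000 / 10,000,000,000 = 235 s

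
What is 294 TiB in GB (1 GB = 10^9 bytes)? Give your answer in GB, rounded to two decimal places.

323,256.42 GB

294 TiB = 294 × 2^40 bytes = 323,256,418,566,144 bytes
1 GB = 1,000,000,000 bytes
323,256,418,566,144 / 1,000,000,000 = 323,256.42 GB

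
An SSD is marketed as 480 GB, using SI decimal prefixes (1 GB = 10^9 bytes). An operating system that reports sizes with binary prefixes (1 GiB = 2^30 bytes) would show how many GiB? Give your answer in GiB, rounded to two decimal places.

447.03 GiB

480 GB = 480 × 10^9 bytes = 480,000,000,000 bytes
1 GiB = 1,073,741,824 bytes
480,000,000,000 / 1,073,741,824 = 447.03 GiB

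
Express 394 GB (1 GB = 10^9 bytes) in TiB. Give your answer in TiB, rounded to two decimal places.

394 GB = 394 × 10^9 bytes = 394,000,000,000 bytes
1 TiB = 1,099,511,627,776 bytes
394,000,000,000 / 1,099,511,627,776 = 0.36 TiB

0.36 TiB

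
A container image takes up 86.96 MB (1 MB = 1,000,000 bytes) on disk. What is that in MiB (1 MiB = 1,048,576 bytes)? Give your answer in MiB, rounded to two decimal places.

86.96 MB = 86.96 × 10^6 bytes = 86,960,000 bytes
1 MiB = 2^20 bytes = 1,048,576 bytes
86,960,000 / 1,048,576 = 82.93 MiB

82.93 MiB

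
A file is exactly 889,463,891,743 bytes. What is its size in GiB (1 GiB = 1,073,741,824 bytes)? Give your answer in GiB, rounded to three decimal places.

889,463,891,743 bytes given.
1 GiB = 1,073,741,824 bytes
889,463,891,743 / 1,073,741,824 = 828.378 GiB

828.378 GiB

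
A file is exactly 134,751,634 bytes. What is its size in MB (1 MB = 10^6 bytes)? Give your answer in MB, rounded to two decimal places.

134,751,634 bytes given.
1 MB = 1,000,000 bytes
134,751,634 / 1,000,000 = 134.75 MB

134.75 MB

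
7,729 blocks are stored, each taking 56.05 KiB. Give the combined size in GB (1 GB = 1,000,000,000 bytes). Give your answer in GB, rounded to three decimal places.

Total = 7,729 × 56.05 KiB = 433210.45 KiB
= 433210.45 × 1,024 bytes = 443,607,500.8 bytes
1 GB = 1,000,000,000 bytes
443,607,500.8 / 1,000,000,000 = 0.444 GB

0.444 GB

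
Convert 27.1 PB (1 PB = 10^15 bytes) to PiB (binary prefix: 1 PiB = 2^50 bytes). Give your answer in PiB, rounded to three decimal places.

27.1 PB × 1,000,000,000,000,000 bytes/PB = 27,100,000,000,000,000 bytes
1 PiB = 2^50 bytes = 1,125,899,906,842,624 bytes
27,100,000,000,000,000 / 1,125,899,906,842,624 = 24.070 PiB

24.070 PiB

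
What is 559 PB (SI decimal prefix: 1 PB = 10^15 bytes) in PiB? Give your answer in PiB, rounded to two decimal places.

559 PB × 1,000,000,000,000,000 bytes/PB = 559,000,000,000,000,000 bytes
1 PiB = 2^50 bytes = 1,125,899,906,842,624 bytes
559,000,000,000,000,000 / 1,125,899,906,842,624 = 496.49 PiB

496.49 PiB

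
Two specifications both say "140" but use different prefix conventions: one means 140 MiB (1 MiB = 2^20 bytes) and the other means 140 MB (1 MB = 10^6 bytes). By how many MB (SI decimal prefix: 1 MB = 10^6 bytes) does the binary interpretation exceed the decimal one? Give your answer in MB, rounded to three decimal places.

140 MiB = 140 × 1,048,576 = 146,800,640 bytes
140 MB = 140 × 1,000,000 = 140,000,000 bytes
difference = 6,800,640 bytes
6,800,640 / 1,000,000 = 6.801 MB

6.801 MB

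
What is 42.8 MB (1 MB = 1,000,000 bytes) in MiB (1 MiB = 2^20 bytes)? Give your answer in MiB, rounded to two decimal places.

40.82 MiB

42.8 MB = 42.8 × 10^6 bytes = 42,800,000 bytes
1 MiB = 1,048,576 bytes
42,800,000 / 1,048,576 = 40.82 MiB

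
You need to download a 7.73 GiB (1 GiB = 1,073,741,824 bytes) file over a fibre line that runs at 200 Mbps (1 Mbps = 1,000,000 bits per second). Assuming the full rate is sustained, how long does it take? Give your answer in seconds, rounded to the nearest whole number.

7.73 GiB = 8,300,024,299.52 bytes = 66,400,194,396.16 bits
200 Mbps = 200,000,000 bits/s
time = 66,400,194,396.16 / 200,000,000 = 332 s

332 seconds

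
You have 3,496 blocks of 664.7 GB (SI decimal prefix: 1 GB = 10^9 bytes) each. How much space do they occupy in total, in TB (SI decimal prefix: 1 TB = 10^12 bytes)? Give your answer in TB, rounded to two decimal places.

Total = 3,496 × 664.7 GB = 2323791.2 GB
= 2323791.2 × 1,000,000,000 bytes = 2,323,791,200,000,000 bytes
1 TB = 1,000,000,000,000 bytes
2,323,791,200,000,000 / 1,000,000,000,000 = 2,323.79 TB

2,323.79 TB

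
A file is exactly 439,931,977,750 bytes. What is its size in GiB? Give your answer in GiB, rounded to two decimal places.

439,931,977,750 bytes given.
1 GiB = 2^30 bytes = 1,073,741,824 bytes
439,931,977,750 / 1,073,741,824 = 409.72 GiB

409.72 GiB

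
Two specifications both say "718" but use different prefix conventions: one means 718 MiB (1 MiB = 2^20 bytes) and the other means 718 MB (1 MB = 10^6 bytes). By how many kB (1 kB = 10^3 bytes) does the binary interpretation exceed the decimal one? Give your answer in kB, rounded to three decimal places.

34,877.568 kB

718 MiB = 718 × 1,048,576 = 752,877,568 bytes
718 MB = 718 × 1,000,000 = 718,000,000 bytes
difference = 34,877,568 bytes
34,877,568 / 1,000 = 34,877.568 kB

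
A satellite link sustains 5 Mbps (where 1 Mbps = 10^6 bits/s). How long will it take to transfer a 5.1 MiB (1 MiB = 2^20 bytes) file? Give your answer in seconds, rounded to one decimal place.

5.1 MiB = 5,347,737.6 bytes = 42,781,900.8 bits
5 Mbps = 5,000,000 bits/s
time = 42,781,900.8 / 5,000,000 = 8.6 s

8.6 seconds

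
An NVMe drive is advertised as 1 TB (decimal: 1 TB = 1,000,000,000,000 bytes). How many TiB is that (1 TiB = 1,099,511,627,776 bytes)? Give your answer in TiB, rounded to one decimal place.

1 TB = 1 × 10^12 bytes = 1,000,000,000,000 bytes
1 TiB = 2^40 bytes = 1,099,511,627,776 bytes
1,000,000,000,000 / 1,099,511,627,776 = 0.9 TiB

0.9 TiB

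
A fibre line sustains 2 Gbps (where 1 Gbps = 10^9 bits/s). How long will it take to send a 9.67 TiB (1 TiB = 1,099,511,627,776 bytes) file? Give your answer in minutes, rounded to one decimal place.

708.8 minutes

9.67 TiB = 10,632,277,440,593.92 bytes = 85,058,219,524,751.36 bits
2 Gbps = 2,000,000,000 bits/s
time = 85,058,219,524,751.36 / 2,000,000,000 = 42,529.11 s
42,529.11 s / 60 = 708.8 minutes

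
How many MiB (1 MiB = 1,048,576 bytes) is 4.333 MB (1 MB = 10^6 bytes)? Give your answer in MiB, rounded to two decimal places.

4.333 MB × 1,000,000 bytes/MB = 4,333,000 bytes
1 MiB = 1,048,576 bytes
4,333,000 / 1,048,576 = 4.13 MiB

4.13 MiB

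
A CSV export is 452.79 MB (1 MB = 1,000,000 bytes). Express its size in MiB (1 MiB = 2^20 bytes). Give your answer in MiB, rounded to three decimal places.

431.814 MiB

452.79 MB = 452.79 × 10^6 bytes = 452,790,000 bytes
1 MiB = 1,048,576 bytes
452,790,000 / 1,048,576 = 431.814 MiB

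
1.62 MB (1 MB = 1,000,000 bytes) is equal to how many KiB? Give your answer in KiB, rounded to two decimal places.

1.62 MB = 1.62 × 10^6 bytes = 1,620,000 bytes
1 KiB = 1,024 bytes
1,620,000 / 1,024 = 1,582.03 KiB

1,582.03 KiB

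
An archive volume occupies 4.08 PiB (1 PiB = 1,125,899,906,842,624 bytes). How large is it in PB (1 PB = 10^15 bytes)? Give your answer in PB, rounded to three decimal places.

4.08 PiB × 1,125,899,906,842,624 bytes/PiB = 4,593,671,619,917,905.92 bytes
1 PB = 10^15 bytes = 1,000,000,000,000,000 bytes
4,593,671,619,917,905.92 / 1,000,000,000,000,000 = 4.594 PB

4.594 PB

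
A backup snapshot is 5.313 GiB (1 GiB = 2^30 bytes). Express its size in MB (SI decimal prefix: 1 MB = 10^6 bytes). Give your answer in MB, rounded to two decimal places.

5,704.79 MB

5.313 GiB = 5.313 × 2^30 bytes = 5,704,790,310.912 bytes
1 MB = 1,000,000 bytes
5,704,790,310.912 / 1,000,000 = 5,704.79 MB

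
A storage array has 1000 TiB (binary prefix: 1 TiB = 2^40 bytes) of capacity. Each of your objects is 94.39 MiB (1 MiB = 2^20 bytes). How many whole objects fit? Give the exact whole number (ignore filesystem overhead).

Capacity: 1000 TiB = 1,099,511,627,776,000 bytes
Per item: 94.39 MiB = 98,975,088.64 bytes
⌊1,099,511,627,776,000 / 98,975,088.64⌋ = 11,108,973

11,108,973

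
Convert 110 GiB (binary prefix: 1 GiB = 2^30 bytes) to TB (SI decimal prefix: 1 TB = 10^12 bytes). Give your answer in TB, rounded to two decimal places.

110 GiB × 1,073,741,824 bytes/GiB = 118,111,600,640 bytes
1 TB = 1,000,000,000,000 bytes
118,111,600,640 / 1,000,000,000,000 = 0.12 TB

0.12 TB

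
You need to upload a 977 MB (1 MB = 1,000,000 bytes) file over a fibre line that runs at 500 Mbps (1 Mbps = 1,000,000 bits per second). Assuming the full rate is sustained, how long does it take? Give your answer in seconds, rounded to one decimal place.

15.6 seconds

977 MB = 977,000,000 bytes = 7,816,000,000 bits
500 Mbps = 500,000,000 bits/s
time = 7,816,000,000 / 500,000,000 = 15.6 s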